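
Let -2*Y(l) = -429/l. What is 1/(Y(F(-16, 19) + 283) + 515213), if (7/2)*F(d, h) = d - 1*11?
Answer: 3854/1985633905 ≈ 1.9409e-6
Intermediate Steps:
F(d, h) = -22/7 + 2*d/7 (F(d, h) = 2*(d - 1*11)/7 = 2*(d - 11)/7 = 2*(-11 + d)/7 = -22/7 + 2*d/7)
Y(l) = 429/(2*l) (Y(l) = -(-429)/(2*l) = 429/(2*l))
1/(Y(F(-16, 19) + 283) + 515213) = 1/(429/(2*((-22/7 + (2/7)*(-16)) + 283)) + 515213) = 1/(429/(2*((-22/7 - 32/7) + 283)) + 515213) = 1/(429/(2*(-54/7 + 283)) + 515213) = 1/(429/(2*(1927/7)) + 515213) = 1/((429/2)*(7/1927) + 515213) = 1/(3003/3854 + 515213) = 1/(1985633905/3854) = 3854/1985633905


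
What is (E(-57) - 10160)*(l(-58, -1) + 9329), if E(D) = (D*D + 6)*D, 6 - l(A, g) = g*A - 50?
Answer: -1825247265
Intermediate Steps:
l(A, g) = 56 - A*g (l(A, g) = 6 - (g*A - 50) = 6 - (A*g - 50) = 6 - (-50 + A*g) = 6 + (50 - A*g) = 56 - A*g)
E(D) = D*(6 + D²) (E(D) = (D² + 6)*D = (6 + D²)*D = D*(6 + D²))
(E(-57) - 10160)*(l(-58, -1) + 9329) = (-57*(6 + (-57)²) - 10160)*((56 - 1*(-58)*(-1)) + 9329) = (-57*(6 + 3249) - 10160)*((56 - 58) + 9329) = (-57*3255 - 10160)*(-2 + 9329) = (-185535 - 10160)*9327 = -195695*9327 = -1825247265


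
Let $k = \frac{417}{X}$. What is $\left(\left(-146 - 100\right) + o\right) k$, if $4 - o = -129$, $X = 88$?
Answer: $- \frac{47121}{88} \approx -535.47$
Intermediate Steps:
$o = 133$ ($o = 4 - -129 = 4 + 129 = 133$)
$k = \frac{417}{88} \approx 4.7386$
$\left(\left(-146 - 100\right) + o\right) k = \left(\left(-146 - 100\right) + 133\right) \frac{417}{88} = \left(-246 + 133\right) \frac{417}{88} = \left(-113\right) \frac{417}{88} = - \frac{47121}{88}$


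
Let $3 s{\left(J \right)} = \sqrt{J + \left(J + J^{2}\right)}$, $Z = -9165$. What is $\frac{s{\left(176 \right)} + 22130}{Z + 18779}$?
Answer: $\frac{11065}{4807} + \frac{2 \sqrt{1958}}{14421} \approx 2.308$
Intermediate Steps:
$s{\left(J \right)} = \frac{\sqrt{J^{2} + 2 J}}{3}$ ($s{\left(J \right)} = \frac{\sqrt{J + \left(J + J^{2}\right)}}{3} = \frac{\sqrt{J^{2} + 2 J}}{3}$)
$\frac{s{\left(176 \right)} + 22130}{Z + 18779} = \frac{\frac{\sqrt{176 \left(2 + 176\right)}}{3} + 22130}{-9165 + 18779} = \frac{\frac{\sqrt{176 \cdot 178}}{3} + 22130}{9614} = \left(\frac{\sqrt{31328}}{3} + 22130\right) \frac{1}{9614} = \left(\frac{4 \sqrt{1958}}{3} + 22130\right) \frac{1}{9614} = \left(22130 + \frac{4 \sqrt{1958}}{3}\right) \frac{1}{9614} = \frac{11065}{4807} + \frac{2 \sqrt{1958}}{14421}$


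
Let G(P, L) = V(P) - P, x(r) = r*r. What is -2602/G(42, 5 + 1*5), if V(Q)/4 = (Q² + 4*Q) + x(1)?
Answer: -1301/3845 ≈ -0.33836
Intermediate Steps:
x(r) = r²
V(Q) = 4 + 4*Q² + 16*Q (V(Q) = 4*((Q² + 4*Q) + 1²) = 4*((Q² + 4*Q) + 1) = 4*(1 + Q² + 4*Q) = 4 + 4*Q² + 16*Q)
G(P, L) = 4 + 4*P² + 15*P (G(P, L) = (4 + 4*P² + 16*P) - P = 4 + 4*P² + 15*P)
-2602/G(42, 5 + 1*5) = -2602/(4 + 4*42² + 15*42) = -2602/(4 + 4*1764 + 630) = -2602/(4 + 7056 + 630) = -2602/7690 = -2602*1/7690 = -1301/3845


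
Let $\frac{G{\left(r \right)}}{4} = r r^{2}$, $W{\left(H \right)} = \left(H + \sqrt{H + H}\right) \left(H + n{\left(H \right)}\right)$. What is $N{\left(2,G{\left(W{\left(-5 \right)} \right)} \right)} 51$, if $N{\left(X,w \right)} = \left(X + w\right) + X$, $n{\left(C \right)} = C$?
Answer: $-5099796 - 13260000 i \sqrt{10} \approx -5.0998 \cdot 10^{6} - 4.1932 \cdot 10^{7} i$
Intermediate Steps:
$W{\left(H \right)} = 2 H \left(H + \sqrt{2} \sqrt{H}\right)$ ($W{\left(H \right)} = \left(H + \sqrt{H + H}\right) \left(H + H\right) = \left(H + \sqrt{2 H}\right) 2 H = \left(H + \sqrt{2} \sqrt{H}\right) 2 H = 2 H \left(H + \sqrt{2} \sqrt{H}\right)$)
$G{\left(r \right)} = 4 r^{3}$ ($G{\left(r \right)} = 4 r r^{2} = 4 r^{3}$)
$N{\left(X,w \right)} = w + 2 X$
$N{\left(2,G{\left(W{\left(-5 \right)} \right)} \right)} 51 = \left(4 \left(2 \left(-5\right)^{2} + 2 \sqrt{2} \left(-5\right)^{\frac{3}{2}}\right)^{3} + 2 \cdot 2\right) 51 = \left(4 \left(2 \cdot 25 + 2 \sqrt{2} \left(- 5 i \sqrt{5}\right)\right)^{3} + 4\right) 51 = \left(4 \left(50 - 10 i \sqrt{10}\right)^{3} + 4\right) 51 = \left(4 + 4 \left(50 - 10 i \sqrt{10}\right)^{3}\right) 51 = 204 + 204 \left(50 - 10 i \sqrt{10}\right)^{3}$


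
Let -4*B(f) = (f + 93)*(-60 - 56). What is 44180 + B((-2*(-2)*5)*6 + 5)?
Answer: 50502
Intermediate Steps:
B(f) = 2697 + 29*f (B(f) = -(f + 93)*(-60 - 56)/4 = -(93 + f)*(-116)/4 = -(-10788 - 116*f)/4 = 2697 + 29*f)
44180 + B((-2*(-2)*5)*6 + 5) = 44180 + (2697 + 29*((-2*(-2)*5)*6 + 5)) = 44180 + (2697 + 29*((4*5)*6 + 5)) = 44180 + (2697 + 29*(20*6 + 5)) = 44180 + (2697 + 29*(120 + 5)) = 44180 + (2697 + 29*125) = 44180 + (2697 + 3625) = 44180 + 6322 = 50502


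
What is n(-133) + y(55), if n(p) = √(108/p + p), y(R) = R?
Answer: 55 + 37*I*√1729/133 ≈ 55.0 + 11.568*I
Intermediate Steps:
n(p) = √(p + 108/p)
n(-133) + y(55) = √(-133 + 108/(-133)) + 55 = √(-133 + 108*(-1/133)) + 55 = √(-133 - 108/133) + 55 = √(-17797/133) + 55 = 37*I*√1729/133 + 55 = 55 + 37*I*√1729/133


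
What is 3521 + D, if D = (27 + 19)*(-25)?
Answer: 2371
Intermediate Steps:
D = -1150 (D = 46*(-25) = -1150)
3521 + D = 3521 - 1150 = 2371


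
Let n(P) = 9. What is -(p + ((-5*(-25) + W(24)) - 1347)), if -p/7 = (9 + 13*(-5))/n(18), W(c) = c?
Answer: 10390/9 ≈ 1154.4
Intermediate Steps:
p = 392/9 (p = -7*(9 + 13*(-5))/9 = -7*(9 - 65)/9 = -(-392)/9 = -7*(-56/9) = 392/9 ≈ 43.556)
-(p + ((-5*(-25) + W(24)) - 1347)) = -(392/9 + ((-5*(-25) + 24) - 1347)) = -(392/9 + ((125 + 24) - 1347)) = -(392/9 + (149 - 1347)) = -(392/9 - 1198) = -1*(-10390/9) = 10390/9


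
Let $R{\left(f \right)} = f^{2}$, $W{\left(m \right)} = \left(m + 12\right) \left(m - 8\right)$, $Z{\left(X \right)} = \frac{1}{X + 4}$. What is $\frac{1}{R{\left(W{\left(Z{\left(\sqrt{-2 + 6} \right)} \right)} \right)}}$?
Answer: $\frac{1296}{11771761} \approx 0.00011009$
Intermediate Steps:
$Z{\left(X \right)} = \frac{1}{4 + X}$
$W{\left(m \right)} = \left(-8 + m\right) \left(12 + m\right)$ ($W{\left(m \right)} = \left(12 + m\right) \left(-8 + m\right) = \left(-8 + m\right) \left(12 + m\right)$)
$\frac{1}{R{\left(W{\left(Z{\left(\sqrt{-2 + 6} \right)} \right)} \right)}} = \frac{1}{\left(-96 + \left(\frac{1}{4 + \sqrt{-2 + 6}}\right)^{2} + \frac{4}{4 + \sqrt{-2 + 6}}\right)^{2}} = \frac{1}{\left(-96 + \left(\frac{1}{4 + \sqrt{4}}\right)^{2} + \frac{4}{4 + \sqrt{4}}\right)^{2}} = \frac{1}{\left(-96 + \left(\frac{1}{4 + 2}\right)^{2} + \frac{4}{4 + 2}\right)^{2}} = \frac{1}{\left(-96 + \left(\frac{1}{6}\right)^{2} + \frac{4}{6}\right)^{2}} = \frac{1}{\left(-96 + \left(\frac{1}{6}\right)^{2} + 4 \cdot \frac{1}{6}\right)^{2}} = \frac{1}{\left(-96 + \frac{1}{36} + \frac{2}{3}\right)^{2}} = \frac{1}{\left(- \frac{3431}{36}\right)^{2}} = \frac{1}{\frac{11771761}{1296}} = \frac{1296}{11771761}$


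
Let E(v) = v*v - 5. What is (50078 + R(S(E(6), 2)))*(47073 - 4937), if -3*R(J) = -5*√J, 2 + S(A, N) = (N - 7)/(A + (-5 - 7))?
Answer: 2110086608 + 210680*I*√817/57 ≈ 2.1101e+9 + 1.0565e+5*I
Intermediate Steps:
E(v) = -5 + v² (E(v) = v² - 5 = -5 + v²)
S(A, N) = -2 + (-7 + N)/(-12 + A) (S(A, N) = -2 + (N - 7)/(A + (-5 - 7)) = -2 + (-7 + N)/(A - 12) = -2 + (-7 + N)/(-12 + A))
R(J) = 5*√J/3 (R(J) = -(-5)*√J/3 = 5*√J/3)
(50078 + R(S(E(6), 2)))*(47073 - 4937) = (50078 + 5*√((17 + 2 - 2*(-5 + 6²))/(-12 + (-5 + 6²)))/3)*(47073 - 4937) = (50078 + 5*√((17 + 2 - 2*(-5 + 36))/(-12 + (-5 + 36)))/3)*42136 = (50078 + 5*√((17 + 2 - 2*31)/(-12 + 31))/3)*42136 = (50078 + 5*√((17 + 2 - 62)/19)/3)*42136 = (50078 + 5*√((1/19)*(-43))/3)*42136 = (50078 + 5*√(-43/19)/3)*42136 = (50078 + 5*(I*√817/19)/3)*42136 = (50078 + 5*I*√817/57)*42136 = 2110086608 + 210680*I*√817/57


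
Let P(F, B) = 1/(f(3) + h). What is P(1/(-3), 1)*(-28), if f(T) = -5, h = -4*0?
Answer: 28/5 ≈ 5.6000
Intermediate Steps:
h = 0
P(F, B) = -1/5 (P(F, B) = 1/(-5 + 0) = 1/(-5) = -1/5)
P(1/(-3), 1)*(-28) = -1/5*(-28) = 28/5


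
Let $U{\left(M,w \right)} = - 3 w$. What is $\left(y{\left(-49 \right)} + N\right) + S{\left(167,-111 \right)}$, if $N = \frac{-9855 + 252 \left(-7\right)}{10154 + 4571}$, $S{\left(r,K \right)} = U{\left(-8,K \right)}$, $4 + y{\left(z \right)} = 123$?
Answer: $\frac{6644081}{14725} \approx 451.21$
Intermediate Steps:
$y{\left(z \right)} = 119$ ($y{\left(z \right)} = -4 + 123 = 119$)
$S{\left(r,K \right)} = - 3 K$
$N = - \frac{11619}{14725}$ ($N = \frac{-9855 - 1764}{14725} = \left(-11619\right) \frac{1}{14725} = - \frac{11619}{14725} \approx -0.78907$)
$\left(y{\left(-49 \right)} + N\right) + S{\left(167,-111 \right)} = \left(119 - \frac{11619}{14725}\right) - -333 = \frac{1740656}{14725} + 333 = \frac{6644081}{14725}$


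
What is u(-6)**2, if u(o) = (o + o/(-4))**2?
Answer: 6561/16 ≈ 410.06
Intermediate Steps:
u(o) = 9*o**2/16 (u(o) = (o + o*(-1/4))**2 = (o - o/4)**2 = (3*o/4)**2 = 9*o**2/16)
u(-6)**2 = ((9/16)*(-6)**2)**2 = ((9/16)*36)**2 = (81/4)**2 = 6561/16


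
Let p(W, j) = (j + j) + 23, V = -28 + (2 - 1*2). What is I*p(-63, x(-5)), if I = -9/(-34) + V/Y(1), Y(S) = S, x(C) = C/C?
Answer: -23575/34 ≈ -693.38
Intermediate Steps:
x(C) = 1
V = -28 (V = -28 + (2 - 2) = -28 + 0 = -28)
p(W, j) = 23 + 2*j (p(W, j) = 2*j + 23 = 23 + 2*j)
I = -943/34 (I = -9/(-34) - 28/1 = -9*(-1/34) - 28*1 = 9/34 - 28 = -943/34 ≈ -27.735)
I*p(-63, x(-5)) = -943*(23 + 2*1)/34 = -943*(23 + 2)/34 = -943/34*25 = -23575/34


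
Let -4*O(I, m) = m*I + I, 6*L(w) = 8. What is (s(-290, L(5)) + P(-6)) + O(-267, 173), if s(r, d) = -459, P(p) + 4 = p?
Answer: 22291/2 ≈ 11146.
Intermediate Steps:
L(w) = 4/3 (L(w) = (⅙)*8 = 4/3)
P(p) = -4 + p
O(I, m) = -I/4 - I*m/4 (O(I, m) = -(m*I + I)/4 = -(I*m + I)/4 = -(I + I*m)/4 = -I/4 - I*m/4)
(s(-290, L(5)) + P(-6)) + O(-267, 173) = (-459 + (-4 - 6)) - ¼*(-267)*(1 + 173) = (-459 - 10) - ¼*(-267)*174 = -469 + 23229/2 = 22291/2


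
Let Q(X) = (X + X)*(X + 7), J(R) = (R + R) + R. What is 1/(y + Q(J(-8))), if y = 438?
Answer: 1/1254 ≈ 0.00079745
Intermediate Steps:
J(R) = 3*R (J(R) = 2*R + R = 3*R)
Q(X) = 2*X*(7 + X) (Q(X) = (2*X)*(7 + X) = 2*X*(7 + X))
1/(y + Q(J(-8))) = 1/(438 + 2*(3*(-8))*(7 + 3*(-8))) = 1/(438 + 2*(-24)*(7 - 24)) = 1/(438 + 2*(-24)*(-17)) = 1/(438 + 816) = 1/1254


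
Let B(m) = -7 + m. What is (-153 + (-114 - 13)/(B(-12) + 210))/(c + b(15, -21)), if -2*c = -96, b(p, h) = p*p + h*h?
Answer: -14675/68187 ≈ -0.21522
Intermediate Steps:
b(p, h) = h**2 + p**2 (b(p, h) = p**2 + h**2 = h**2 + p**2)
c = 48 (c = -1/2*(-96) = 48)
(-153 + (-114 - 13)/(B(-12) + 210))/(c + b(15, -21)) = (-153 + (-114 - 13)/((-7 - 12) + 210))/(48 + ((-21)**2 + 15**2)) = (-153 - 127/(-19 + 210))/(48 + (441 + 225)) = (-153 - 127/191)/(48 + 666) = (-153 - 127*1/191)/714 = (-153 - 127/191)*(1/714) = -29350/191*1/714 = -14675/68187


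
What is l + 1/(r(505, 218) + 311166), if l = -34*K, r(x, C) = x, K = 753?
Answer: -7979400941/311671 ≈ -25602.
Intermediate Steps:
l = -25602 (l = -34*753 = -25602)
l + 1/(r(505, 218) + 311166) = -25602 + 1/(505 + 311166) = -25602 + 1/311671 = -7979400941/311671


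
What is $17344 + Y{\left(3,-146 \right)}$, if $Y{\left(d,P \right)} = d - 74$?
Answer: $17273$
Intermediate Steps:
$Y{\left(d,P \right)} = -74 + d$
$17344 + Y{\left(3,-146 \right)} = 17344 + \left(-74 + 3\right) = 17344 - 71 = 17273$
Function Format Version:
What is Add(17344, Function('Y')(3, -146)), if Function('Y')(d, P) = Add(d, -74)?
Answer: 17273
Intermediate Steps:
Function('Y')(d, P) = Add(-74, d)
Add(17344, Function('Y')(3, -146)) = Add(17344, Add(-74, 3)) = Add(17344, -71) = 17273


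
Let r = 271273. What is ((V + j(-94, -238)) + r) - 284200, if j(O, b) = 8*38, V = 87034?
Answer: 74411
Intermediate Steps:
j(O, b) = 304
((V + j(-94, -238)) + r) - 284200 = ((87034 + 304) + 271273) - 284200 = (87338 + 271273) - 284200 = 358611 - 284200 = 74411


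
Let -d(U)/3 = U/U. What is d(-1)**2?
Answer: 9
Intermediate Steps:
d(U) = -3 (d(U) = -3*U/U = -3*1 = -3)
d(-1)**2 = (-3)**2 = 9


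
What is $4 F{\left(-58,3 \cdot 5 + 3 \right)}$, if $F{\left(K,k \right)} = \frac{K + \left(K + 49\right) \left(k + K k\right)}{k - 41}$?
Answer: $- \frac{36704}{23} \approx -1595.8$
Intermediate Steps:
$F{\left(K,k \right)} = \frac{K + \left(49 + K\right) \left(k + K k\right)}{-41 + k}$
$4 F{\left(-58,3 \cdot 5 + 3 \right)} = 4 \frac{-58 + 49 \left(3 \cdot 5 + 3\right) + \left(3 \cdot 5 + 3\right) \left(-58\right)^{2} + 50 \left(-58\right) \left(3 \cdot 5 + 3\right)}{-41 + \left(3 \cdot 5 + 3\right)} = 4 \frac{-58 + 49 \left(15 + 3\right) + \left(15 + 3\right) 3364 + 50 \left(-58\right) \left(15 + 3\right)}{-41 + \left(15 + 3\right)} = 4 \frac{-58 + 49 \cdot 18 + 18 \cdot 3364 + 50 \left(-58\right) 18}{-41 + 18} = 4 \frac{-58 + 882 + 60552 - 52200}{-23} = 4 \left(\left(- \frac{1}{23}\right) 9176\right) = 4 \left(- \frac{9176}{23}\right) = - \frac{36704}{23}$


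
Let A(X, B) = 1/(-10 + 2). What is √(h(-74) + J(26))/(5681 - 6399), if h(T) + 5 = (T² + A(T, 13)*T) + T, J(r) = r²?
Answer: -√24329/1436 ≈ -0.10862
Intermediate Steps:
A(X, B) = -⅛ (A(X, B) = 1/(-8) = -⅛)
h(T) = -5 + T² + 7*T/8 (h(T) = -5 + ((T² - T/8) + T) = -5 + (T² + 7*T/8) = -5 + T² + 7*T/8)
√(h(-74) + J(26))/(5681 - 6399) = √((-5 + (-74)² + (7/8)*(-74)) + 26²)/(5681 - 6399) = √((-5 + 5476 - 259/4) + 676)/(-718) = √(21625/4 + 676)*(-1/718) = √(24329/4)*(-1/718) = (√24329/2)*(-1/718) = -√24329/1436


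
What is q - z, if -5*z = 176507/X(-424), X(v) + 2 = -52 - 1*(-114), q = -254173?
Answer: -76075393/300 ≈ -2.5358e+5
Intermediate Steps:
X(v) = 60 (X(v) = -2 + (-52 - 1*(-114)) = -2 + (-52 + 114) = -2 + 62 = 60)
z = -176507/300 (z = -176507/(5*60) = -⅕*176507/60 = -176507/300 ≈ -588.36)
q - z = -254173 - 1*(-176507/300) = -254173 + 176507/300 = -76075393/300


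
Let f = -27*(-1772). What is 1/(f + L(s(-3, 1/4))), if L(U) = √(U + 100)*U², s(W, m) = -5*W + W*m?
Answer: 1814528/86635607541 - 11552*√457/259906822623 ≈ 1.9994e-5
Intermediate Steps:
L(U) = U²*√(100 + U) (L(U) = √(100 + U)*U² = U²*√(100 + U))
f = 47844
1/(f + L(s(-3, 1/4))) = 1/(47844 + (-3*(-5 + 1/4))²*√(100 - 3*(-5 + 1/4))) = 1/(47844 + (-3*(-5 + ¼))²*√(100 - 3*(-5 + ¼))) = 1/(47844 + (-3*(-19/4))²*√(100 - 3*(-19/4))) = 1/(47844 + (57/4)²*√(100 + 57/4)) = 1/(47844 + 3249*√(457/4)/16) = 1/(47844 + 3249*(√457/2)/16) = 1/(47844 + 3249*√457/32)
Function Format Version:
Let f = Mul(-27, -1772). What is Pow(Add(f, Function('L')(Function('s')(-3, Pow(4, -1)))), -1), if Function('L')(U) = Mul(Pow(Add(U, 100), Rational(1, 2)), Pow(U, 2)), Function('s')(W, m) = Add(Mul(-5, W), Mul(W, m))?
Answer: Add(Rational(1814528, 86635607541), Mul(Rational(-11552, 259906822623), Pow(457, Rational(1, 2)))) ≈ 1.9994e-5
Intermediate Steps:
Function('L')(U) = Mul(Pow(U, 2), Pow(Add(100, U), Rational(1, 2))) (Function('L')(U) = Mul(Pow(Add(100, U), Rational(1, 2)), Pow(U, 2)) = Mul(Pow(U, 2), Pow(Add(100, U), Rational(1, 2))))
f = 47844
Pow(Add(f, Function('L')(Function('s')(-3, Pow(4, -1)))), -1) = Pow(Add(47844, Mul(Pow(Mul(-3, Add(-5, Pow(4, -1))), 2), Pow(Add(100, Mul(-3, Add(-5, Pow(4, -1)))), Rational(1, 2)))), -1) = Pow(Add(47844, Mul(Pow(Mul(-3, Add(-5, Rational(1, 4))), 2), Pow(Add(100, Mul(-3, Add(-5, Rational(1, 4)))), Rational(1, 2)))), -1) = Pow(Add(47844, Mul(Pow(Mul(-3, Rational(-19, 4)), 2), Pow(Add(100, Mul(-3, Rational(-19, 4))), Rational(1, 2)))), -1) = Pow(Add(47844, Mul(Pow(Rational(57, 4), 2), Pow(Add(100, Rational(57, 4)), Rational(1, 2)))), -1) = Pow(Add(47844, Mul(Rational(3249, 16), Pow(Rational(457, 4), Rational(1, 2)))), -1) = Pow(Add(47844, Mul(Rational(3249, 16), Mul(Rational(1, 2), Pow(457, Rational(1, 2))))), -1) = Pow(Add(47844, Mul(Rational(3249, 32), Pow(457, Rational(1, 2)))), -1)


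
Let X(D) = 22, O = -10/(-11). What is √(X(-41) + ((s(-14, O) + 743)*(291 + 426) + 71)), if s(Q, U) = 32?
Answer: 6*√15438 ≈ 745.50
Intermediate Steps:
O = 10/11 (O = -10*(-1/11) = 10/11 ≈ 0.90909)
√(X(-41) + ((s(-14, O) + 743)*(291 + 426) + 71)) = √(22 + ((32 + 743)*(291 + 426) + 71)) = √(22 + (775*717 + 71)) = √(22 + (555675 + 71)) = √(22 + 555746) = √555768 = 6*√15438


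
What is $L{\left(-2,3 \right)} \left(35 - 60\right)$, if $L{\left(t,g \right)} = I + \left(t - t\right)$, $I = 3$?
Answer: $-75$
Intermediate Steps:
$L{\left(t,g \right)} = 3$ ($L{\left(t,g \right)} = 3 + \left(t - t\right) = 3 + 0 = 3$)
$L{\left(-2,3 \right)} \left(35 - 60\right) = 3 \left(35 - 60\right) = 3 \left(-25\right) = -75$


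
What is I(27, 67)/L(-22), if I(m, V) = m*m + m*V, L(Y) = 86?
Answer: 1269/43 ≈ 29.512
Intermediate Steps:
I(m, V) = m² + V*m
I(27, 67)/L(-22) = (27*(67 + 27))/86 = (27*94)*(1/86) = 2538*(1/86) = 1269/43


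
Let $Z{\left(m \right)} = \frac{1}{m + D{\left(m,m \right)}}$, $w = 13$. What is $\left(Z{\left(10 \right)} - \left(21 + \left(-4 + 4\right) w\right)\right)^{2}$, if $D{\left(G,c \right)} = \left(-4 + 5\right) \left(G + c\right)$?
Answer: $\frac{395641}{900} \approx 439.6$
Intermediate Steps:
$D{\left(G,c \right)} = G + c$ ($D{\left(G,c \right)} = 1 \left(G + c\right) = G + c$)
$Z{\left(m \right)} = \frac{1}{3 m}$ ($Z{\left(m \right)} = \frac{1}{m + \left(m + m\right)} = \frac{1}{m + 2 m} = \frac{1}{3 m}$)
$\left(Z{\left(10 \right)} - \left(21 + \left(-4 + 4\right) w\right)\right)^{2} = \left(\frac{1}{3 \cdot 10} - \left(21 + \left(-4 + 4\right) 13\right)\right)^{2} = \left(\frac{1}{3} \cdot \frac{1}{10} - \left(21 + 0 \cdot 13\right)\right)^{2} = \left(\frac{1}{30} - 21\right)^{2} = \left(- \frac{629}{30}\right)^{2} = \frac{395641}{900}$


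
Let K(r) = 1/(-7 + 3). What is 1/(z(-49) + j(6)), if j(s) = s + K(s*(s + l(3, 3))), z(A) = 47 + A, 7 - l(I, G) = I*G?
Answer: 4/15 ≈ 0.26667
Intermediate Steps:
l(I, G) = 7 - G*I (l(I, G) = 7 - I*G = 7 - G*I)
K(r) = -1/4 (K(r) = 1/(-4) = -1/4)
j(s) = -1/4 + s (j(s) = s - 1/4 = -1/4 + s)
1/(z(-49) + j(6)) = 1/((47 - 49) + (-1/4 + 6)) = 1/(-2 + 23/4) = 1/(15/4) = 4/15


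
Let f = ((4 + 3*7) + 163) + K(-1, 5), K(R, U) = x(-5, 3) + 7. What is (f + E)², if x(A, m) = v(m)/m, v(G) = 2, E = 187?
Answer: 1317904/9 ≈ 1.4643e+5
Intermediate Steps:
x(A, m) = 2/m
K(R, U) = 23/3 (K(R, U) = 2/3 + 7 = 2*(⅓) + 7 = ⅔ + 7 = 23/3)
f = 587/3 (f = ((4 + 3*7) + 163) + 23/3 = ((4 + 21) + 163) + 23/3 = (25 + 163) + 23/3 = 188 + 23/3 = 587/3 ≈ 195.67)
(f + E)² = (587/3 + 187)² = (1148/3)² = 1317904/9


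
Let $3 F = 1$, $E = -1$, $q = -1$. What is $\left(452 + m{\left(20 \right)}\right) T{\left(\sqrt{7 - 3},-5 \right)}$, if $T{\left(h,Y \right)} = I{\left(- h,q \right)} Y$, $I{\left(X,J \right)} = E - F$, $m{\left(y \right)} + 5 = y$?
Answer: $\frac{9340}{3} \approx 3113.3$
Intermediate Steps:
$m{\left(y \right)} = -5 + y$
$F = \frac{1}{3}$ ($F = \frac{1}{3} \cdot 1 = \frac{1}{3} \approx 0.33333$)
$I{\left(X,J \right)} = - \frac{4}{3}$ ($I{\left(X,J \right)} = -1 - \frac{1}{3} = - \frac{4}{3}$)
$T{\left(h,Y \right)} = - \frac{4 Y}{3}$
$\left(452 + m{\left(20 \right)}\right) T{\left(\sqrt{7 - 3},-5 \right)} = \left(452 + \left(-5 + 20\right)\right) \left(\left(- \frac{4}{3}\right) \left(-5\right)\right) = \left(452 + 15\right) \frac{20}{3} = 467 \cdot \frac{20}{3} = \frac{9340}{3}$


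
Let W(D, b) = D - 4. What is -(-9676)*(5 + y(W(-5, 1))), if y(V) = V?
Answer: -38704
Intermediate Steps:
W(D, b) = -4 + D
-(-9676)*(5 + y(W(-5, 1))) = -(-9676)*(5 + (-4 - 5)) = -(-9676)*(5 - 9) = -(-9676)*(-4) = -2419*16 = -38704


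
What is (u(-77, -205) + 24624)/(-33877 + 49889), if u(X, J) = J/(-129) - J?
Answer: 1601573/1032774 ≈ 1.5507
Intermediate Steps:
u(X, J) = -130*J/129 (u(X, J) = J*(-1/129) - J = -J/129 - J = -130*J/129)
(u(-77, -205) + 24624)/(-33877 + 49889) = (-130/129*(-205) + 24624)/(-33877 + 49889) = (26650/129 + 24624)/16012 = (3203146/129)*(1/16012) = 1601573/1032774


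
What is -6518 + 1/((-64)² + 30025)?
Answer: -222400677/34121 ≈ -6518.0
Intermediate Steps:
-6518 + 1/((-64)² + 30025) = -6518 + 1/(4096 + 30025) = -6518 + 1/34121 = -222400677/34121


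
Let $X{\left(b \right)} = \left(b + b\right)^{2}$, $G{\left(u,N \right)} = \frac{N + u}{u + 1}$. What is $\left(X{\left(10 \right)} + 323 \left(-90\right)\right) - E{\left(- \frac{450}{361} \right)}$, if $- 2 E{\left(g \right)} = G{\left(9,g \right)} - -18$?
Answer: $- \frac{206929621}{7220} \approx -28661.0$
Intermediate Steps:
$G{\left(u,N \right)} = \frac{N + u}{1 + u}$
$X{\left(b \right)} = 4 b^{2}$ ($X{\left(b \right)} = \left(2 b\right)^{2} = 4 b^{2}$)
$E{\left(g \right)} = - \frac{189}{20} - \frac{g}{20}$ ($E{\left(g \right)} = - \frac{\frac{g + 9}{1 + 9} - -18}{2} = - \frac{\frac{9 + g}{10} + 18}{2} = - \frac{\left(\frac{9}{10} + \frac{g}{10}\right) + 18}{2} = - \frac{\frac{189}{10} + \frac{g}{10}}{2} = - \frac{189}{20} - \frac{g}{20}$)
$\left(X{\left(10 \right)} + 323 \left(-90\right)\right) - E{\left(- \frac{450}{361} \right)} = \left(4 \cdot 10^{2} + 323 \left(-90\right)\right) - \left(- \frac{189}{20} - \frac{\left(-450\right) \frac{1}{361}}{20}\right) = \left(4 \cdot 100 - 29070\right) - \left(- \frac{189}{20} - \frac{\left(-450\right) \frac{1}{361}}{20}\right) = \left(400 - 29070\right) - \left(- \frac{189}{20} - - \frac{45}{722}\right) = -28670 - \left(- \frac{189}{20} + \frac{45}{722}\right) = -28670 - - \frac{67779}{7220} = -28670 + \frac{67779}{7220} = - \frac{206929621}{7220}$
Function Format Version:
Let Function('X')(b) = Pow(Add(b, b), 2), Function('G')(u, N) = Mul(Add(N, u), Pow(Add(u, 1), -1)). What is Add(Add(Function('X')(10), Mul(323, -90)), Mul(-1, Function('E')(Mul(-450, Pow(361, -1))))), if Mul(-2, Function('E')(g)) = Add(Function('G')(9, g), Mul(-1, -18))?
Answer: Rational(-206929621, 7220) ≈ -28661.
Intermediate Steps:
Function('G')(u, N) = Mul(Pow(Add(1, u), -1), Add(N, u)) (Function('G')(u, N) = Mul(Add(N, u), Pow(Add(1, u), -1)) = Mul(Pow(Add(1, u), -1), Add(N, u)))
Function('X')(b) = Mul(4, Pow(b, 2)) (Function('X')(b) = Pow(Mul(2, b), 2) = Mul(4, Pow(b, 2)))
Function('E')(g) = Add(Rational(-189, 20), Mul(Rational(-1, 20), g)) (Function('E')(g) = Mul(Rational(-1, 2), Add(Mul(Pow(Add(1, 9), -1), Add(g, 9)), Mul(-1, -18))) = Mul(Rational(-1, 2), Add(Mul(Pow(10, -1), Add(9, g)), 18)) = Mul(Rational(-1, 2), Add(Mul(Rational(1, 10), Add(9, g)), 18)) = Mul(Rational(-1, 2), Add(Add(Rational(9, 10), Mul(Rational(1, 10), g)), 18)) = Mul(Rational(-1, 2), Add(Rational(189, 10), Mul(Rational(1, 10), g))) = Add(Rational(-189, 20), Mul(Rational(-1, 20), g)))
Add(Add(Function('X')(10), Mul(323, -90)), Mul(-1, Function('E')(Mul(-450, Pow(361, -1))))) = Add(Add(Mul(4, Pow(10, 2)), Mul(323, -90)), Mul(-1, Add(Rational(-189, 20), Mul(Rational(-1, 20), Mul(-450, Pow(361, -1)))))) = Add(Add(Mul(4, 100), -29070), Mul(-1, Add(Rational(-189, 20), Mul(Rational(-1, 20), Mul(-450, Rational(1, 361)))))) = Add(Add(400, -29070), Mul(-1, Add(Rational(-189, 20), Mul(Rational(-1, 20), Rational(-450, 361))))) = Add(-28670, Mul(-1, Add(Rational(-189, 20), Rational(45, 722)))) = Add(-28670, Mul(-1, Rational(-67779, 7220))) = Add(-28670, Rational(67779, 7220)) = Rational(-206929621, 7220)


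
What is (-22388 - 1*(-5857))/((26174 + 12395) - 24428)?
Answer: -16531/14141 ≈ -1.1690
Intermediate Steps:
(-22388 - 1*(-5857))/((26174 + 12395) - 24428) = (-22388 + 5857)/(38569 - 24428) = -16531/14141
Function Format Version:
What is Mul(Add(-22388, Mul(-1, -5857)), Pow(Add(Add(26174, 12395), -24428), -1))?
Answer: Rational(-16531, 14141) ≈ -1.1690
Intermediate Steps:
Mul(Add(-22388, Mul(-1, -5857)), Pow(Add(Add(26174, 12395), -24428), -1)) = Mul(Add(-22388, 5857), Pow(Add(38569, -24428), -1)) = Mul(-16531, Pow(14141, -1)) = Mul(-16531, Rational(1, 14141)) = Rational(-16531, 14141)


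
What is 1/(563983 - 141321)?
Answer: 1/422662 ≈ 2.3660e-6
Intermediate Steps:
1/(563983 - 141321) = 1/422662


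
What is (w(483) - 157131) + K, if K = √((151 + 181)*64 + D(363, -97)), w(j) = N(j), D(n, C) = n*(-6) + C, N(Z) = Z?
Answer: -156648 + √18973 ≈ -1.5651e+5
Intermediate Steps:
D(n, C) = C - 6*n (D(n, C) = -6*n + C = C - 6*n)
w(j) = j
K = √18973 (K = √((151 + 181)*64 + (-97 - 6*363)) = √(332*64 + (-97 - 2178)) = √(21248 - 2275) = √18973 ≈ 137.74)
(w(483) - 157131) + K = (483 - 157131) + √18973 = -156648 + √18973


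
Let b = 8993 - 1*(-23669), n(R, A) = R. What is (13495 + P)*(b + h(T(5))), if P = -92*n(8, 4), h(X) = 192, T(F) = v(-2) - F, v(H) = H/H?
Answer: 419184186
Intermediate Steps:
v(H) = 1
T(F) = 1 - F
b = 32662 (b = 8993 + 23669 = 32662)
P = -736 (P = -92*8 = -736)
(13495 + P)*(b + h(T(5))) = (13495 - 736)*(32662 + 192) = 12759*32854 = 419184186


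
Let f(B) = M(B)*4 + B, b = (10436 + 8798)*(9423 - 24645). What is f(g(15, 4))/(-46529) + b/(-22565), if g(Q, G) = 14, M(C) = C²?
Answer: 1946105741946/149989555 ≈ 12975.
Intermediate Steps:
b = -292779948 (b = 19234*(-15222) = -292779948)
f(B) = B + 4*B² (f(B) = B²*4 + B = 4*B² + B = B + 4*B²)
f(g(15, 4))/(-46529) + b/(-22565) = (14*(1 + 4*14))/(-46529) - 292779948/(-22565) = (14*(1 + 56))*(-1/46529) - 292779948*(-1/22565) = (14*57)*(-1/46529) + 292779948/22565 = 798*(-1/46529) + 292779948/22565 = -114/6647 + 292779948/22565 = 1946105741946/149989555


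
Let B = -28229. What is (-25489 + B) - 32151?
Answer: -85869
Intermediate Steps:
(-25489 + B) - 32151 = (-25489 - 28229) - 32151 = -53718 - 32151 = -85869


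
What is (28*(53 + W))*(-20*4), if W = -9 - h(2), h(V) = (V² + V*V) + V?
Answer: -76160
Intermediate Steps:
h(V) = V + 2*V² (h(V) = (V² + V²) + V = 2*V² + V = V + 2*V²)
W = -19 (W = -9 - 2*(1 + 2*2) = -9 - 2*(1 + 4) = -9 - 2*5 = -9 - 1*10 = -9 - 10 = -19)
(28*(53 + W))*(-20*4) = (28*(53 - 19))*(-20*4) = (28*34)*(-80) = 952*(-80) = -76160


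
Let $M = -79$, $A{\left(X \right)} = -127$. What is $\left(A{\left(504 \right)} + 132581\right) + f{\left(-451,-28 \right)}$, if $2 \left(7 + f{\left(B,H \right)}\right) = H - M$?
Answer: $\frac{264945}{2} \approx 1.3247 \cdot 10^{5}$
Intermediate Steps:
$f{\left(B,H \right)} = \frac{65}{2} + \frac{H}{2}$ ($f{\left(B,H \right)} = -7 + \frac{H - -79}{2} = -7 + \frac{H + 79}{2} = -7 + \frac{79 + H}{2} = -7 + \left(\frac{79}{2} + \frac{H}{2}\right) = \frac{65}{2} + \frac{H}{2}$)
$\left(A{\left(504 \right)} + 132581\right) + f{\left(-451,-28 \right)} = \left(-127 + 132581\right) + \left(\frac{65}{2} + \frac{1}{2} \left(-28\right)\right) = 132454 + \left(\frac{65}{2} - 14\right) = 132454 + \frac{37}{2} = \frac{264945}{2}$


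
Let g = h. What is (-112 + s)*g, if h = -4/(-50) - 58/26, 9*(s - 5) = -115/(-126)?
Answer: 28244959/122850 ≈ 229.91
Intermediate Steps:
s = 5785/1134 (s = 5 + (-115/(-126))/9 = 5 + (-115*(-1/126))/9 = 5 + (1/9)*(115/126) = 5 + 115/1134 = 5785/1134 ≈ 5.1014)
h = -699/325 (h = -4*(-1/50) - 58*1/26 = 2/25 - 29/13 = -699/325 ≈ -2.1508)
g = -699/325 ≈ -2.1508
(-112 + s)*g = (-112 + 5785/1134)*(-699/325) = -121223/1134*(-699/325) = 28244959/122850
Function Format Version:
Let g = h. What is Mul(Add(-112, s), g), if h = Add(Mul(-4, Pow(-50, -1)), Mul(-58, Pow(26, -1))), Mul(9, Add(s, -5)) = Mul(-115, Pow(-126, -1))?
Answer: Rational(28244959, 122850) ≈ 229.91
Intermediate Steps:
s = Rational(5785, 1134) (s = Add(5, Mul(Rational(1, 9), Mul(-115, Pow(-126, -1)))) = Add(5, Mul(Rational(1, 9), Mul(-115, Rational(-1, 126)))) = Add(5, Mul(Rational(1, 9), Rational(115, 126))) = Add(5, Rational(115, 1134)) = Rational(5785, 1134) ≈ 5.1014)
h = Rational(-699, 325) (h = Add(Mul(-4, Rational(-1, 50)), Mul(-58, Rational(1, 26))) = Add(Rational(2, 25), Rational(-29, 13)) = Rational(-699, 325) ≈ -2.1508)
g = Rational(-699, 325) ≈ -2.1508
Mul(Add(-112, s), g) = Mul(Add(-112, Rational(5785, 1134)), Rational(-699, 325)) = Mul(Rational(-121223, 1134), Rational(-699, 325)) = Rational(28244959, 122850)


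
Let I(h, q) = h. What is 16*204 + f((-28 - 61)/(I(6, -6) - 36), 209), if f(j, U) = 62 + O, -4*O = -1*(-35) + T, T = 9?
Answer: 3315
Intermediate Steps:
O = -11 (O = -(-1*(-35) + 9)/4 = -(35 + 9)/4 = -¼*44 = -11)
f(j, U) = 51 (f(j, U) = 62 - 11 = 51)
16*204 + f((-28 - 61)/(I(6, -6) - 36), 209) = 16*204 + 51 = 3264 + 51 = 3315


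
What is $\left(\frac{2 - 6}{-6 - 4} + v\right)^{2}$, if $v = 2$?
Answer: $\frac{144}{25} \approx 5.76$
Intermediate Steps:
$\left(\frac{2 - 6}{-6 - 4} + v\right)^{2} = \left(\frac{2 - 6}{-6 - 4} + 2\right)^{2} = \left(- \frac{4}{-10} + 2\right)^{2} = \left(\left(-4\right) \left(- \frac{1}{10}\right) + 2\right)^{2} = \left(\frac{2}{5} + 2\right)^{2} = \left(\frac{12}{5}\right)^{2} = \frac{144}{25}$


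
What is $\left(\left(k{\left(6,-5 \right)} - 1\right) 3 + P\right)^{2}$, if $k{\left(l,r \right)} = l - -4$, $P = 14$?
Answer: $1681$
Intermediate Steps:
$k{\left(l,r \right)} = 4 + l$ ($k{\left(l,r \right)} = l + 4 = 4 + l$)
$\left(\left(k{\left(6,-5 \right)} - 1\right) 3 + P\right)^{2} = \left(\left(\left(4 + 6\right) - 1\right) 3 + 14\right)^{2} = \left(\left(10 - 1\right) 3 + 14\right)^{2} = \left(9 \cdot 3 + 14\right)^{2} = \left(27 + 14\right)^{2} = 41^{2} = 1681$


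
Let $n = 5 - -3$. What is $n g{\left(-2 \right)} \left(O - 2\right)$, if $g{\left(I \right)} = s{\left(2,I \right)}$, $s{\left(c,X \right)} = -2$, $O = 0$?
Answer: $32$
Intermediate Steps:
$n = 8$ ($n = 5 + 3 = 8$)
$g{\left(I \right)} = -2$
$n g{\left(-2 \right)} \left(O - 2\right) = 8 \left(-2\right) \left(0 - 2\right) = \left(-16\right) \left(-2\right) = 32$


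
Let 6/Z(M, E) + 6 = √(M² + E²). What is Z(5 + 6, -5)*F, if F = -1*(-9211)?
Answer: 165798/55 + 27633*√146/55 ≈ 9085.3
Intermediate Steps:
F = 9211
Z(M, E) = 6/(-6 + √(E² + M²)) (Z(M, E) = 6/(-6 + √(M² + E²)) = 6/(-6 + √(E² + M²)))
Z(5 + 6, -5)*F = (6/(-6 + √((-5)² + (5 + 6)²)))*9211 = (6/(-6 + √(25 + 11²)))*9211 = (6/(-6 + √(25 + 121)))*9211 = (6/(-6 + √146))*9211 = 55266/(-6 + √146)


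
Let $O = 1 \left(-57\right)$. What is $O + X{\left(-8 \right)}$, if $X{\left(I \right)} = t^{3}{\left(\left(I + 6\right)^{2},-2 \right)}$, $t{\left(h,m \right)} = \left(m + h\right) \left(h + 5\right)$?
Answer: $5775$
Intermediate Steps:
$O = -57$
$t{\left(h,m \right)} = \left(5 + h\right) \left(h + m\right)$ ($t{\left(h,m \right)} = \left(h + m\right) \left(5 + h\right) = \left(5 + h\right) \left(h + m\right)$)
$X{\left(I \right)} = \left(-10 + \left(6 + I\right)^{4} + 3 \left(6 + I\right)^{2}\right)^{3}$ ($X{\left(I \right)} = \left(\left(\left(I + 6\right)^{2}\right)^{2} + 5 \left(I + 6\right)^{2} + 5 \left(-2\right) + \left(I + 6\right)^{2} \left(-2\right)\right)^{3} = \left(\left(\left(6 + I\right)^{2}\right)^{2} + 5 \left(6 + I\right)^{2} - 10 + \left(6 + I\right)^{2} \left(-2\right)\right)^{3} = \left(\left(6 + I\right)^{4} + 5 \left(6 + I\right)^{2} - 10 - 2 \left(6 + I\right)^{2}\right)^{3} = \left(-10 + \left(6 + I\right)^{4} + 3 \left(6 + I\right)^{2}\right)^{3}$)
$O + X{\left(-8 \right)} = -57 + \left(-10 + \left(6 - 8\right)^{4} + 3 \left(6 - 8\right)^{2}\right)^{3} = -57 + \left(-10 + \left(-2\right)^{4} + 3 \left(-2\right)^{2}\right)^{3} = -57 + \left(-10 + 16 + 3 \cdot 4\right)^{3} = -57 + \left(-10 + 16 + 12\right)^{3} = -57 + 18^{3} = -57 + 5832 = 5775$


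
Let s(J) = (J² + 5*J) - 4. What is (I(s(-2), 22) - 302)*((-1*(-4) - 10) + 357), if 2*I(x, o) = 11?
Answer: -208143/2 ≈ -1.0407e+5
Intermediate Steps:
s(J) = -4 + J² + 5*J
I(x, o) = 11/2 (I(x, o) = (½)*11 = 11/2)
(I(s(-2), 22) - 302)*((-1*(-4) - 10) + 357) = (11/2 - 302)*((-1*(-4) - 10) + 357) = -593*((4 - 10) + 357)/2 = -593*(-6 + 357)/2 = -593/2*351 = -208143/2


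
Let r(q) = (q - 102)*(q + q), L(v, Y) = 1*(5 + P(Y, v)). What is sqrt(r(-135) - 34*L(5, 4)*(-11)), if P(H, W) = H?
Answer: 6*sqrt(1871) ≈ 259.53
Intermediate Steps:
L(v, Y) = 5 + Y (L(v, Y) = 1*(5 + Y) = 5 + Y)
r(q) = 2*q*(-102 + q) (r(q) = (-102 + q)*(2*q) = 2*q*(-102 + q))
sqrt(r(-135) - 34*L(5, 4)*(-11)) = sqrt(2*(-135)*(-102 - 135) - 34*(5 + 4)*(-11)) = sqrt(2*(-135)*(-237) - 34*9*(-11)) = sqrt(63990 - 306*(-11)) = sqrt(63990 + 3366) = sqrt(67356) = 6*sqrt(1871)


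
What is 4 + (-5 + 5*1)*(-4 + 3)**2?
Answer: 4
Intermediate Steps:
4 + (-5 + 5*1)*(-4 + 3)**2 = 4 + (-5 + 5)*(-1)**2 = 4 + 0*1 = 4 + 0 = 4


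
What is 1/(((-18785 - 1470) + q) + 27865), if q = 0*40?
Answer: 1/7610 ≈ 0.00013141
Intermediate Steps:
q = 0
1/(((-18785 - 1470) + q) + 27865) = 1/(((-18785 - 1470) + 0) + 27865) = 1/((-20255 + 0) + 27865) = 1/(-20255 + 27865) = 1/7610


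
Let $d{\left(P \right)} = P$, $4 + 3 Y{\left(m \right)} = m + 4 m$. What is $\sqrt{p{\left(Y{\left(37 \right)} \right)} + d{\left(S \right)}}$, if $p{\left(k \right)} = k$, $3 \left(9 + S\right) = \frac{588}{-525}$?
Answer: $\frac{7 \sqrt{26}}{5} \approx 7.1386$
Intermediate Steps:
$Y{\left(m \right)} = - \frac{4}{3} + \frac{5 m}{3}$ ($Y{\left(m \right)} = - \frac{4}{3} + \frac{m + 4 m}{3} = - \frac{4}{3} + \frac{5 m}{3}$)
$S = - \frac{703}{75}$ ($S = -9 + \frac{588 \frac{1}{-525}}{3} = -9 + \frac{588 \left(- \frac{1}{525}\right)}{3} = -9 + \frac{1}{3} \left(- \frac{28}{25}\right) = -9 - \frac{28}{75} = - \frac{703}{75} \approx -9.3733$)
$\sqrt{p{\left(Y{\left(37 \right)} \right)} + d{\left(S \right)}} = \sqrt{\left(- \frac{4}{3} + \frac{5}{3} \cdot 37\right) - \frac{703}{75}} = \sqrt{\left(- \frac{4}{3} + \frac{185}{3}\right) - \frac{703}{75}} = \sqrt{\frac{181}{3} - \frac{703}{75}} = \sqrt{\frac{1274}{25}} = \frac{7 \sqrt{26}}{5}$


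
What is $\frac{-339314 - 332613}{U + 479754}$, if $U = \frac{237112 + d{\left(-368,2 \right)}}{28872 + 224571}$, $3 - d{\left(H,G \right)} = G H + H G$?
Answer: $- \frac{56765064887}{40530177203} \approx -1.4006$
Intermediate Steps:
$d{\left(H,G \right)} = 3 - 2 G H$ ($d{\left(H,G \right)} = 3 - \left(G H + H G\right) = 3 - \left(G H + G H\right) = 3 - 2 G H$)
$U = \frac{79529}{84481}$ ($U = \frac{237112 - \left(-3 + 4 \left(-368\right)\right)}{28872 + 224571} = \frac{237112 + \left(3 + 1472\right)}{253443} = \left(237112 + 1475\right) \frac{1}{253443} = 238587 \cdot \frac{1}{253443} = \frac{79529}{84481} \approx 0.94138$)
$\frac{-339314 - 332613}{U + 479754} = \frac{-339314 - 332613}{\frac{79529}{84481} + 479754} = - \frac{671927}{\frac{40530177203}{84481}} = \left(-671927\right) \frac{84481}{40530177203} = - \frac{56765064887}{40530177203}$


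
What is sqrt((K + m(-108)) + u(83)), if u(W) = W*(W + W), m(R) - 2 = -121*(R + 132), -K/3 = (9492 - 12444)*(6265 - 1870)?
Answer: 2*sqrt(9733249) ≈ 6239.6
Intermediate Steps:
K = 38922120 (K = -3*(9492 - 12444)*(6265 - 1870) = -(-8856)*4395 = -3*(-12974040) = 38922120)
m(R) = -15970 - 121*R (m(R) = 2 - 121*(R + 132) = 2 - 121*(132 + R) = 2 + (-15972 - 121*R) = -15970 - 121*R)
u(W) = 2*W**2 (u(W) = W*(2*W) = 2*W**2)
sqrt((K + m(-108)) + u(83)) = sqrt((38922120 + (-15970 - 121*(-108))) + 2*83**2) = sqrt((38922120 + (-15970 + 13068)) + 2*6889) = sqrt((38922120 - 2902) + 13778) = sqrt(38919218 + 13778) = sqrt(38932996) = 2*sqrt(9733249)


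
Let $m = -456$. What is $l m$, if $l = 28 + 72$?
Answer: $-45600$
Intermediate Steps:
$l = 100$
$l m = 100 \left(-456\right) = -45600$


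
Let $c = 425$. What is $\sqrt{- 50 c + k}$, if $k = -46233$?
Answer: $i \sqrt{67483} \approx 259.77 i$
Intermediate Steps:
$\sqrt{- 50 c + k} = \sqrt{\left(-50\right) 425 - 46233} = \sqrt{-21250 - 46233} = \sqrt{-67483} = i \sqrt{67483}$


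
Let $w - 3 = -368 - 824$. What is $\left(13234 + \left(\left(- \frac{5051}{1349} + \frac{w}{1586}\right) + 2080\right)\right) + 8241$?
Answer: $\frac{50386637423}{2139514} \approx 23551.0$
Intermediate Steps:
$w = -1189$ ($w = 3 - 1192 = -1189$)
$\left(13234 + \left(\left(- \frac{5051}{1349} + \frac{w}{1586}\right) + 2080\right)\right) + 8241 = \left(13234 + \left(\left(- \frac{5051}{1349} - \frac{1189}{1586}\right) + 2080\right)\right) + 8241 = \left(13234 + \left(- \frac{9614847}{2139514} + 2080\right)\right) + 8241 = \left(13234 + \frac{4440574273}{2139514}\right) + 8241 = \frac{32754902549}{2139514} + 8241 = \frac{50386637423}{2139514}$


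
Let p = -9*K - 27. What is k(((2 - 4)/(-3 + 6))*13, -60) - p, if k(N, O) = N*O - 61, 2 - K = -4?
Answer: 540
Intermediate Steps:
K = 6 (K = 2 - 1*(-4) = 2 + 4 = 6)
k(N, O) = -61 + N*O
p = -81 (p = -9*6 - 27 = -54 - 27 = -81)
k(((2 - 4)/(-3 + 6))*13, -60) - p = (-61 + (((2 - 4)/(-3 + 6))*13)*(-60)) - 1*(-81) = (-61 + (-2/3*13)*(-60)) + 81 = (-61 + (-2*⅓*13)*(-60)) + 81 = (-61 - ⅔*13*(-60)) + 81 = (-61 - 26/3*(-60)) + 81 = (-61 + 520) + 81 = 459 + 81 = 540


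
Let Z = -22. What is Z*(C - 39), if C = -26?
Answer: 1430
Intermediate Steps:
Z*(C - 39) = -22*(-26 - 39) = -22*(-65) = 1430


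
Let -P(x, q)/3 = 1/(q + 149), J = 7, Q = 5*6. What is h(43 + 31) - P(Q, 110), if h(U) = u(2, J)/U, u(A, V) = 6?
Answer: 24/259 ≈ 0.092664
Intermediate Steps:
Q = 30
P(x, q) = -3/(149 + q) (P(x, q) = -3/(q + 149) = -3/(149 + q))
h(U) = 6/U
h(43 + 31) - P(Q, 110) = 6/(43 + 31) - (-3)/(149 + 110) = 6/74 - (-3)/259 = 6*(1/74) - (-3)/259 = 3/37 - 1*(-3/259) = 3/37 + 3/259 = 24/259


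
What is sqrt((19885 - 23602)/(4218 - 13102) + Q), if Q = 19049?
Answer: sqrt(375871008293)/4442 ≈ 138.02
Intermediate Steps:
sqrt((19885 - 23602)/(4218 - 13102) + Q) = sqrt((19885 - 23602)/(4218 - 13102) + 19049) = sqrt(-3717/(-8884) + 19049) = sqrt(-3717*(-1/8884) + 19049) = sqrt(3717/8884 + 19049) = sqrt(169235033/8884) = sqrt(375871008293)/4442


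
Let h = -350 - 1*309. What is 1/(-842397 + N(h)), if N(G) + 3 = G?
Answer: -1/843059 ≈ -1.1862e-6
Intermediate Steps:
h = -659 (h = -350 - 309 = -659)
N(G) = -3 + G
1/(-842397 + N(h)) = 1/(-842397 + (-3 - 659)) = 1/(-842397 - 662) = 1/(-843059) = -1/843059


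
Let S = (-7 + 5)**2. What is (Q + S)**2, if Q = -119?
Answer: 13225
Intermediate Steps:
S = 4 (S = (-2)**2 = 4)
(Q + S)**2 = (-119 + 4)**2 = (-115)**2 = 13225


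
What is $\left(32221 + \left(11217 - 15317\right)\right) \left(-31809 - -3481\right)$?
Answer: $-796611688$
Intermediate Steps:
$\left(32221 + \left(11217 - 15317\right)\right) \left(-31809 - -3481\right) = \left(32221 - 4100\right) \left(-31809 + \left(-9104 + 12585\right)\right) = 28121 \left(-31809 + 3481\right) = 28121 \left(-28328\right) = -796611688$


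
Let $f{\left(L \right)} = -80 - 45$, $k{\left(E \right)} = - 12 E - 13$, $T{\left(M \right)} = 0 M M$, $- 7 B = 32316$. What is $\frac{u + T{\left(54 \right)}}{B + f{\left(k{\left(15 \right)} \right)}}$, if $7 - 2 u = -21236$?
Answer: $- \frac{148701}{66382} \approx -2.2401$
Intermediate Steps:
$B = - \frac{32316}{7}$ ($B = \left(- \frac{1}{7}\right) 32316 = - \frac{32316}{7} \approx -4616.6$)
$u = \frac{21243}{2}$ ($u = \frac{7}{2} - -10618 = \frac{7}{2} + 10618 = \frac{21243}{2} \approx 10622.0$)
$T{\left(M \right)} = 0$ ($T{\left(M \right)} = 0 M = 0$)
$k{\left(E \right)} = -13 - 12 E$
$f{\left(L \right)} = -125$ ($f{\left(L \right)} = -80 - 45 = -125$)
$\frac{u + T{\left(54 \right)}}{B + f{\left(k{\left(15 \right)} \right)}} = \frac{\frac{21243}{2} + 0}{- \frac{32316}{7} - 125} = \frac{21243}{2 \left(- \frac{33191}{7}\right)} = \frac{21243}{2} \left(- \frac{7}{33191}\right) = - \frac{148701}{66382}$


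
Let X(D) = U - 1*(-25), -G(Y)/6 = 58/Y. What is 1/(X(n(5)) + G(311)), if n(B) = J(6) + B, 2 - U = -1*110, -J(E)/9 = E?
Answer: 311/42259 ≈ 0.0073594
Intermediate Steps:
J(E) = -9*E
U = 112 (U = 2 - (-1)*110 = 2 - 1*(-110) = 2 + 110 = 112)
G(Y) = -348/Y
n(B) = -54 + B (n(B) = -9*6 + B = -54 + B)
X(D) = 137 (X(D) = 112 - 1*(-25) = 112 + 25 = 137)
1/(X(n(5)) + G(311)) = 1/(137 - 348/311) = 1/(42259/311) = 311/42259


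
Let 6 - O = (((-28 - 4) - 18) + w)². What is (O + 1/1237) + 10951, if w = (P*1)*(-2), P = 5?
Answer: 9100610/1237 ≈ 7357.0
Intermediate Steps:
w = -10 (w = (5*1)*(-2) = 5*(-2) = -10)
O = -3594 (O = 6 - (((-28 - 4) - 18) - 10)² = 6 - ((-32 - 18) - 10)² = 6 - (-50 - 10)² = 6 - 1*(-60)² = 6 - 1*3600 = 6 - 3600 = -3594)
(O + 1/1237) + 10951 = (-3594 + 1/1237) + 10951 = -4445777/1237 + 10951 = 9100610/1237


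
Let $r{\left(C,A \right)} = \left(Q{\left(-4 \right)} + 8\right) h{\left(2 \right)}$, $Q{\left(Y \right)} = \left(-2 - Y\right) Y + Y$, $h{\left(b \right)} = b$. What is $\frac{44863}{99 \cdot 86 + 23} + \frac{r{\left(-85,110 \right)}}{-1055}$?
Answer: $\frac{47398761}{9006535} \approx 5.2627$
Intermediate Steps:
$Q{\left(Y \right)} = Y + Y \left(-2 - Y\right)$ ($Q{\left(Y \right)} = Y \left(-2 - Y\right) + Y = Y + Y \left(-2 - Y\right)$)
$r{\left(C,A \right)} = -8$ ($r{\left(C,A \right)} = \left(\left(-1\right) \left(-4\right) \left(1 - 4\right) + 8\right) 2 = \left(\left(-1\right) \left(-4\right) \left(-3\right) + 8\right) 2 = \left(-12 + 8\right) 2 = \left(-4\right) 2 = -8$)
$\frac{44863}{99 \cdot 86 + 23} + \frac{r{\left(-85,110 \right)}}{-1055} = \frac{44863}{99 \cdot 86 + 23} - \frac{8}{-1055} = \frac{44863}{8514 + 23} - - \frac{8}{1055} = \frac{44863}{8537} + \frac{8}{1055} = \frac{47398761}{9006535}$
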